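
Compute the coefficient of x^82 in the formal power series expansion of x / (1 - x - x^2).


Let f(x) = sum_{k>=0} a_k x^k. Multiplying f(x) * (1 - x - x^2) = x and matching coefficients gives a_0 = 0, a_1 = 1, and a_k = a_{k-1} + a_{k-2} for k >= 2. These are the Fibonacci numbers F_k.
Iterating from F_0 = 0, F_1 = 1:
F_0=0, F_1=1, F_2=1, F_3=2, F_4=3, F_5=5, F_6=8, F_7=13, F_8=21, F_9=34, ...
F_82 = 61305790721611591.

61305790721611591


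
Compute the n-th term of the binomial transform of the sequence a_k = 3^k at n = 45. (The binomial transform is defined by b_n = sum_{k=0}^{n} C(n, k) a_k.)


With a_k = 3^k, b_n = sum_{k=0}^{n} C(n, k) 3^k = (1 + 3)^n by the binomial theorem.
For n = 45: (1 + 3)^45 = 4^45 = 1237940039285380274899124224.

1237940039285380274899124224


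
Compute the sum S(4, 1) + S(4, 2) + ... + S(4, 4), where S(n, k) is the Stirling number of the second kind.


By definition, S(n, k) counts partitions of an n-set into exactly k nonempty blocks.
Computing row n = 4 for k = 1..4:
S(4, k): 1, 7, 6, 1
Sum = 15. (This equals Bell_4 since the sum runs over all k.)

15


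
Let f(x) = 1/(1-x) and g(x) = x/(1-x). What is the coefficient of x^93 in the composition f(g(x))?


First simplify the composition: f(g(x)) = 1/(1 - x/(1-x)) = (1-x)/((1-x) - x) = (1-x)/(1-2x).
Now extract the coefficient. Write (1-x)/(1-2x) = 1/(1-2x) - x/(1-2x).
The coefficient of x^n in 1/(1-2x) is 2^n, and in x/(1-2x) is 2^(n-1) (for n >= 1).
So the coefficient of x^93 is 2^93 - 2^92 = 9903520314283042199192993792 - 4951760157141521099596496896 = 4951760157141521099596496896.

4951760157141521099596496896


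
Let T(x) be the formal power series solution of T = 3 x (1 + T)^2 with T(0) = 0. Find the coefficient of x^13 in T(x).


Apply the Lagrange inversion formula: if T = 3 x * phi(T) with phi(t) = (1 + t)^2, then [x^n] T = 3^n * (1/n) [t^(n-1)] phi(t)^n = 3^n * (1/n) [t^(n-1)] (1 + t)^(2n) = 3^n * (1/n) C(2n, n-1).
Using the identity C(2n, n-1) = C(2n, n) * n / (n+1), the unscaled factor equals C(2n, n) / (n+1) = C_n, the n-th Catalan number.
For n = 13: C_13 = C(26, 13) / 14 = 10400600/14 = 742900.
With the 3^13 = 1594323 factor, the coefficient is 1594323 * 742900 = 1184422556700.

1184422556700


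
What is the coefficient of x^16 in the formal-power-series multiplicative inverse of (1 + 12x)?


The inverse is 1/(1 + 12x). Apply the geometric identity 1/(1 - y) = sum_{k>=0} y^k with y = -12x:
1/(1 + 12x) = sum_{k>=0} (-12)^k x^k.
So the coefficient of x^16 is (-12)^16 = 184884258895036416.

184884258895036416


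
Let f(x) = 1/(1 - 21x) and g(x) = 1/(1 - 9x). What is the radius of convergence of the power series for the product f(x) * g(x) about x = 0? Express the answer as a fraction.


The radius of 1/(1 - 21x) is 1/21 (nearest singularity at x = 1/21), and the radius of 1/(1 - 9x) is 1/9.
The product f(x)*g(x) = 1/((1 - 21x)(1 - 9x)) has singularities at both 1/21 and 1/9, so its radius of convergence is the distance to the nearest one:
min(1/21, 1/9) = 1/21.

1/21


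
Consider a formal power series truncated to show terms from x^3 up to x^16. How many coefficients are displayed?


From x^3 to x^16 inclusive, the count is 16 - 3 + 1 = 14.

14


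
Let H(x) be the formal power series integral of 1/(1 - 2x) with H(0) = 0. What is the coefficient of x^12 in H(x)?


1/(1 - 2x) = sum_{k>=0} 2^k x^k. Integrating termwise with H(0) = 0:
H(x) = sum_{k>=0} 2^k x^(k+1) / (k+1) = sum_{m>=1} 2^(m-1) x^m / m.
For m = 12: 2^11/12 = 2048/12 = 512/3.

512/3


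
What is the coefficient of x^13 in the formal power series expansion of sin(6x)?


The Maclaurin series is sin(t) = sum_{k>=0} (-1)^k t^(2k+1) / (2k+1)!, so substituting t = 6x, only odd powers of x are nonzero, with coefficient of x^(2k+1) equal to (-1)^k 6^(2k+1) / (2k+1)!.
Write 13 = 2*6 + 1, giving the coefficient (-1)^6 * 6^13 / 13! = 13060694016/6227020800 = 52488/25025.

52488/25025


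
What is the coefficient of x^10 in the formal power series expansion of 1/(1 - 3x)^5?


The general identity 1/(1 - c x)^r = sum_{k>=0} c^k C(k + r - 1, r - 1) x^k follows by substituting y = c x into 1/(1 - y)^r = sum_{k>=0} C(k + r - 1, r - 1) y^k.
For c = 3, r = 5, k = 10:
3^10 * C(14, 4) = 59049 * 1001 = 59108049.

59108049


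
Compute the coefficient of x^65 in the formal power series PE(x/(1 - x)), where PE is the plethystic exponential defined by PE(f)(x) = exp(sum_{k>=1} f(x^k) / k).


For f(x) = x/(1 - x) we have
sum_{k>=1} f(x^k) / k = sum_{k>=1} (1/k) * x^k / (1 - x^k) = sum_{k, m >= 1} x^(k m) / k,
which after exponentiating simplifies to
PE(x/(1 - x)) = prod_{k>=1} 1 / (1 - x^k).
This is the generating function for the partition function p(n), so the coefficient of x^65 is p(65).
Computing p(65) by dynamic programming over parts 1, 2, ..., 65: p(65) = 2012558.

2012558


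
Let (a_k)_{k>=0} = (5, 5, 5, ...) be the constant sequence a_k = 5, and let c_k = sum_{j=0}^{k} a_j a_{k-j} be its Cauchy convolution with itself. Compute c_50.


Since a_j = 5 for all j >= 0, the convolution sum becomes
c_k = sum_{j=0}^{k} 5 * 5 = 25 * (k + 1).
Equivalently, the generating function of (a_k) is 5/(1 - x) and its square is 25/(1 - x)^2 = sum_{k>=0} 25(k + 1) x^k.
For k = 50: 25 * 51 = 1275.

1275


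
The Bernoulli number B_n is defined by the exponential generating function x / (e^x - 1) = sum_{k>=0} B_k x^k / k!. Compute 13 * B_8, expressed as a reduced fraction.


Bernoulli numbers can also be computed recursively via B_0 = 1 and sum_{j=0}^{m} C(m+1, j) B_j = 0 for m >= 1. Odd-index Bernoulli numbers vanish for k >= 3.
Computing B_8 = -1/30, so 13 * B_8 = 13 * -1/30 = -13/30.

-13/30


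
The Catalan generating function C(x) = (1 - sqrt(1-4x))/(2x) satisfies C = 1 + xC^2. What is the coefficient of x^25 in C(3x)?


Substituting x -> 3x scales the n-th coefficient by 3^n, so [x^25] C(3x) = 3^25 * C_25.
C_25 = C(2*25, 25)/(26) = 126410606437752/26 = 4861946401452.
So 3^25 * 4861946401452 = 847288609443 * 4861946401452 = 4119471805672662916111236.

4119471805672662916111236


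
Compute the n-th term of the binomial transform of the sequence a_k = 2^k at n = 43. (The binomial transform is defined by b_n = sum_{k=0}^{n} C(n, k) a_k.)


With a_k = 2^k, b_n = sum_{k=0}^{n} C(n, k) 2^k = (1 + 2)^n by the binomial theorem.
For n = 43: (1 + 2)^43 = 3^43 = 328256967394537077627.

328256967394537077627


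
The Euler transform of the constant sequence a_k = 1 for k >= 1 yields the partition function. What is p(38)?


The Euler transform converts the sequence a_k = 1 into the number of integer partitions.
Using the recurrence or dynamic programming:
p(38) = 26015

26015


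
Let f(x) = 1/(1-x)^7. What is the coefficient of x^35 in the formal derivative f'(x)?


Differentiate: d/dx [ 1/(1-x)^r ] = r / (1-x)^(r+1).
Here r = 7, so f'(x) = 7 / (1-x)^8.
The expansion of 1/(1-x)^(r+1) has coefficient of x^n equal to C(n+r, r).
So the coefficient of x^35 in f'(x) is
7 * C(42, 7) = 7 * 26978328 = 188848296

188848296


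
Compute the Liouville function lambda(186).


The Liouville function is lambda(k) = (-1)^Omega(k), where Omega(k) counts the prime factors of k with multiplicity.
Factoring: 186 = 2 * 3 * 31, so Omega(186) = 3.
lambda(186) = (-1)^3 = -1.

-1


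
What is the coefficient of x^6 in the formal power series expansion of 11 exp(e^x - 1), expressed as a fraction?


exp(e^x - 1) is the exponential generating function for the Bell numbers Bell_k: exp(e^x - 1) = sum_{k>=0} Bell_k x^k / k!.
So the coefficient of x^6 in 11 exp(e^x - 1) is 11 Bell_6 / 6!.
Computing: Bell_6 = 203 and 6! = 720, giving
11 * 203/720 = 2233/720.

2233/720


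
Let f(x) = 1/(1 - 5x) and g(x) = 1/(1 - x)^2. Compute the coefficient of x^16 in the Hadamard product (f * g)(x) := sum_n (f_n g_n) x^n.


f has coefficients f_k = 5^k. For g = 1/(1 - x)^2 the coefficient is g_k = C(k + 1, 1) = k + 1. The Hadamard coefficient is (f * g)_k = 5^k * (k + 1).
For k = 16: 5^16 * 17 = 152587890625 * 17 = 2593994140625.

2593994140625


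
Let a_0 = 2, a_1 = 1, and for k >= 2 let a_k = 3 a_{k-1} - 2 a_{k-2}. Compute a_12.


Iterating the recurrence forward:
a_0 = 2
a_1 = 1
a_2 = 3*1 - 2*2 = -1
a_3 = 3*-1 - 2*1 = -5
a_4 = 3*-5 - 2*-1 = -13
a_5 = 3*-13 - 2*-5 = -29
a_6 = 3*-29 - 2*-13 = -61
a_7 = 3*-61 - 2*-29 = -125
a_8 = 3*-125 - 2*-61 = -253
a_9 = 3*-253 - 2*-125 = -509
a_10 = 3*-509 - 2*-253 = -1021
a_11 = 3*-1021 - 2*-509 = -2045
a_12 = 3*-2045 - 2*-1021 = -4093
So a_12 = -4093.

-4093


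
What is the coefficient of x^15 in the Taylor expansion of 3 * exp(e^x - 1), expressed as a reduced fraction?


exp(e^x - 1) = sum_{k>=0} Bell_k x^k / k!, where Bell_k is the k-th Bell number.
So the coefficient of x^15 is 3 * Bell_15 / 15!.
Computing: Bell_15 = 1382958545 and 15! = 1307674368000, giving
3 * 1382958545/1307674368000 = 276591709/87178291200.

276591709/87178291200


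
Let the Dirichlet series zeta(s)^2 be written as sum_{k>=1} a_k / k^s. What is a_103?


The Dirichlet convolution of the constant function 1 with itself gives (1 * 1)(k) = sum_{d | k} 1 = d(k), the number of positive divisors of k.
Since zeta(s) = sum_{k>=1} 1/k^s, we have zeta(s)^2 = sum_{k>=1} d(k)/k^s, so a_k = d(k).
For k = 103: the divisors are 1, 103.
Count = 2.

2


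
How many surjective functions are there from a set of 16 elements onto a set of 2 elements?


By inclusion-exclusion on which target elements are missed, the number of surjections from an n-set onto a k-set is
surj(n, k) = sum_{j=0}^{k} (-1)^j C(k, j) (k - j)^n.
Equivalently surj(n, k) = k! * S(n, k), where S(n, k) is the Stirling number of the second kind.
For n = 16, k = 2:
S(16, 2) = 32767, so
surj = 2! * 32767 = 2 * 32767 = 65534.

65534


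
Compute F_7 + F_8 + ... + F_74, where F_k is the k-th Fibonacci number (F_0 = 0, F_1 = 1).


Use the identity sum_{k=0}^{N} F_k = F_{N+2} - 1 (which follows from F_{k+2} - F_{k+1} = F_k). Then
sum_{k=7}^{74} F_k = (F_{76} - 1) - (F_{8} - 1) = F_{76} - F_{8}.
Computing: F_{76} = 3416454622906707, F_{8} = 21, so
Sum = 3416454622906707 - 21 = 3416454622906686.

3416454622906686


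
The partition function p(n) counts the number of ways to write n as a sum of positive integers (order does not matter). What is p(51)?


Using the generating function prod_{k>=1} 1/(1-x^k), we compute p(51).
By dynamic programming over parts 1 through 51:
p(51) = 239943

239943


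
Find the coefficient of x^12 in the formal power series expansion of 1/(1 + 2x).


Write 1/(1 + c x) = 1/(1 - (-c) x) and apply the geometric-series identity
1/(1 - y) = sum_{k>=0} y^k to get 1/(1 + c x) = sum_{k>=0} (-c)^k x^k.
So the coefficient of x^k is (-c)^k = (-1)^k * c^k.
Here c = 2 and k = 12:
(-2)^12 = 1 * 4096 = 4096

4096


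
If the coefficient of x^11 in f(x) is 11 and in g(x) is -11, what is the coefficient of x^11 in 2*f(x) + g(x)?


Scalar multiplication scales coefficients: 2 * 11 = 22.
Then add the g coefficient: 22 + -11
= 11

11


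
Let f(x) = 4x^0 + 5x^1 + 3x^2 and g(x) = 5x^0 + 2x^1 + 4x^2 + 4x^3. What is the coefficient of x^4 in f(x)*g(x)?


Cauchy product at x^4:
5*4 + 3*4
= 32

32


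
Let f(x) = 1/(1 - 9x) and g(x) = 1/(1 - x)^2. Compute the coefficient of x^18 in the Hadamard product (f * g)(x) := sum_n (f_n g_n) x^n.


f has coefficients f_k = 9^k. For g = 1/(1 - x)^2 the coefficient is g_k = C(k + 1, 1) = k + 1. The Hadamard coefficient is (f * g)_k = 9^k * (k + 1).
For k = 18: 9^18 * 19 = 150094635296999121 * 19 = 2851798070642983299.

2851798070642983299


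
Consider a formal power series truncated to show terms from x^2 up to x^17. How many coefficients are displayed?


From x^2 to x^17 inclusive, the count is 17 - 2 + 1 = 16.

16


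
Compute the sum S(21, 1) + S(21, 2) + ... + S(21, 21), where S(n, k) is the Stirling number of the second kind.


By definition, S(n, k) counts partitions of an n-set into exactly k nonempty blocks.
Computing row n = 21 for k = 1..21:
S(21, k): 1, 1048575, 1742343625, 181509070050, 3791262568401, 26585679462804, 82310957214948, 132511015347084, 123272476465204, 71187132291275, 26826851689001, 6833042030178, 1204909218331, 149304004500, 13087462580, 809944464, 34952799, 1023435, 19285, 210, 1
Sum = 474869816156751. (This equals Bell_21 since the sum runs over all k.)

474869816156751


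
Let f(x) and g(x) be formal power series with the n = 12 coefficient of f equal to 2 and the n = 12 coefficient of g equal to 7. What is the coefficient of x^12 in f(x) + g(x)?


Addition of formal power series is termwise.
The coefficient of x^12 in f + g = 2 + 7
= 9

9


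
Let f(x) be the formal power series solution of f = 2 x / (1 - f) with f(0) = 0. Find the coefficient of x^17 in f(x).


Apply Lagrange inversion: f = 2 x * phi(f) with phi(t) = 1/(1 - t), so
[x^n] f = 2^n * (1/n) [t^(n-1)] phi(t)^n = 2^n * (1/n) [t^(n-1)] (1 - t)^(-n) = 2^n * (1/n) C(2n - 2, n - 1) = 2^n * C_{n-1}.
For n = 17: C_16 = C(32, 16) / 17 = 601080390/17 = 35357670.
With the 2^17 = 131072 factor, the coefficient is 131072 * 35357670 = 4634400522240.

4634400522240


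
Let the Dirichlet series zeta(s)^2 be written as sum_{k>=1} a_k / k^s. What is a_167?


The Dirichlet convolution of the constant function 1 with itself gives (1 * 1)(k) = sum_{d | k} 1 = d(k), the number of positive divisors of k.
Since zeta(s) = sum_{k>=1} 1/k^s, we have zeta(s)^2 = sum_{k>=1} d(k)/k^s, so a_k = d(k).
For k = 167: the divisors are 1, 167.
Count = 2.

2


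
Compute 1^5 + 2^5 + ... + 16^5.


This power sum has a closed form given by Faulhaber's formula
sum_{k=1}^{m} k^p = (1 / (p + 1)) * sum_{j=0}^{p} C(p + 1, j) B_j m^(p + 1 - j),
but for small m direct computation is fastest:
1 + 32 + 243 + 1024 + 3125 + 7776 + 16807 + 32768 + 59049 + 100000 + 161051 + 248832 + 371293 + 537824 + 759375 + 1048576 = 3347776.

3347776


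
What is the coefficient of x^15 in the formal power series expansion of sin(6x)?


The Maclaurin series is sin(t) = sum_{k>=0} (-1)^k t^(2k+1) / (2k+1)!, so substituting t = 6x, only odd powers of x are nonzero, with coefficient of x^(2k+1) equal to (-1)^k 6^(2k+1) / (2k+1)!.
Write 15 = 2*7 + 1, giving the coefficient (-1)^7 * 6^15 / 15! = -470184984576/1307674368000 = -314928/875875.

-314928/875875


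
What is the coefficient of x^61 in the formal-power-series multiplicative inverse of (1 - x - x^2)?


Let the inverse be f(x) = sum_{k>=0} a_k x^k. From f(x) * (1 - x - x^2) = 1 and matching coefficients:
 x^0: a_0 = 1.
 x^1: a_1 - a_0 = 0, so a_1 = 1.
 x^k (k >= 2): a_k - a_{k-1} - a_{k-2} = 0, i.e. a_k = a_{k-1} + a_{k-2}.
This is the Fibonacci-type recurrence shifted so that a_0 = a_1 = 1.
Iterating: a_0=1, a_1=1, a_2=2, a_3=3, a_4=5, a_5=8, a_6=13, a_7=21, a_8=34, a_9=55, ...
a_61 = 4052739537881.

4052739537881


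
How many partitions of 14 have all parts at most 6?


Using the generating function (1-x)^(-1)(1-x^2)^(-1)...(1-x^6)^(-1),
the coefficient of x^14 counts these restricted partitions.
Result = 90

90


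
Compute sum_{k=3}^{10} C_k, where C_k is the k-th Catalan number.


C_3 through C_10: 5, 14, 42, 132, 429, 1430, 4862, 16796
Sum = 5 + 14 + 42 + 132 + 429 + 1430 + 4862 + 16796
= 23710

23710


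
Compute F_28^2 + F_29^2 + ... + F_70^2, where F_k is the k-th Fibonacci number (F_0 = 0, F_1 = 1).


There is a standard identity sum_{k=0}^{N} F_k^2 = F_N * F_{N+1} (proved inductively from the telescoping relation F_k^2 = F_k F_{k+1} - F_{k-1} F_k). Then
sum_{k=28}^{70} F_k^2 = F_70 F_71 - F_27 F_28.
Computing: F_70 = 190392490709135, F_71 = 308061521170129, F_27 = 196418, F_28 = 317811.
Sum = 190392490709135 * 308061521170129 - 196418 * 317811 = 58652600307225780683765627417.

58652600307225780683765627417


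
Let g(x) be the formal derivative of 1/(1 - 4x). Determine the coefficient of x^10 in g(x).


Differentiate termwise: d/dx sum_{k>=0} 4^k x^k = sum_{k>=1} k 4^k x^(k-1) = sum_{j>=0} (j+1) 4^(j+1) x^j.
Equivalently, d/dx [1/(1 - 4x)] = 4/(1 - 4x)^2.
For j = 10: 11 * 4^11 = 11 * 4194304 = 46137344.

46137344


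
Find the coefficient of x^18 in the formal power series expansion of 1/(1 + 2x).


Write 1/(1 + c x) = 1/(1 - (-c) x) and apply the geometric-series identity
1/(1 - y) = sum_{k>=0} y^k to get 1/(1 + c x) = sum_{k>=0} (-c)^k x^k.
So the coefficient of x^k is (-c)^k = (-1)^k * c^k.
Here c = 2 and k = 18:
(-2)^18 = 1 * 262144 = 262144

262144


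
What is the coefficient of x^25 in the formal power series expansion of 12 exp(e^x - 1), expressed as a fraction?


exp(e^x - 1) is the exponential generating function for the Bell numbers Bell_k: exp(e^x - 1) = sum_{k>=0} Bell_k x^k / k!.
So the coefficient of x^25 in 12 exp(e^x - 1) is 12 Bell_25 / 25!.
Computing: Bell_25 = 4638590332229999353 and 25! = 15511210043330985984000000, giving
12 * 4638590332229999353/15511210043330985984000000 = 356814640940769181/99430833611096064000000.

356814640940769181/99430833611096064000000


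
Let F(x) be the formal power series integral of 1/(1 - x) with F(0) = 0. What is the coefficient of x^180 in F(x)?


1/(1 - x) = sum_{k>=0} x^k. Integrating termwise and using F(0) = 0 gives
F(x) = sum_{k>=0} x^(k+1) / (k+1) = sum_{m>=1} x^m / m = -ln(1 - x).
So the coefficient of x^180 is 1/180 = 1/180.

1/180


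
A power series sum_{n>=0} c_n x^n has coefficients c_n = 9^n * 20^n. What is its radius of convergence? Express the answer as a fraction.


By the root test (Cauchy-Hadamard), the radius is R = 1 / limsup_n |c_n|^(1/n).
Here |c_n|^(1/n) = (9^n * 20^n)^(1/n) = 9 * 20 = 180 for all n.
So R = 1/180 = 1/180.

1/180


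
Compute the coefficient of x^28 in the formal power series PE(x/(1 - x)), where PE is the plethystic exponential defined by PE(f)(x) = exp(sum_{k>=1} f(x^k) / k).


For f(x) = x/(1 - x) we have
sum_{k>=1} f(x^k) / k = sum_{k>=1} (1/k) * x^k / (1 - x^k) = sum_{k, m >= 1} x^(k m) / k,
which after exponentiating simplifies to
PE(x/(1 - x)) = prod_{k>=1} 1 / (1 - x^k).
This is the generating function for the partition function p(n), so the coefficient of x^28 is p(28).
Computing p(28) by dynamic programming over parts 1, 2, ..., 28: p(28) = 3718.

3718


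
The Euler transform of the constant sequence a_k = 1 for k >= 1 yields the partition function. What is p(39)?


The Euler transform converts the sequence a_k = 1 into the number of integer partitions.
Using the recurrence or dynamic programming:
p(39) = 31185

31185


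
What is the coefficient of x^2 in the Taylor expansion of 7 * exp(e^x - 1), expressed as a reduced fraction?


exp(e^x - 1) = sum_{k>=0} Bell_k x^k / k!, where Bell_k is the k-th Bell number.
So the coefficient of x^2 is 7 * Bell_2 / 2!.
Computing: Bell_2 = 2 and 2! = 2, giving
7 * 2/2 = 7.

7


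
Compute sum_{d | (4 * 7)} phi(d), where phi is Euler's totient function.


First, 4 * 7 = 28. One classical identity is sum_{d | n} phi(d) = n (each k in [1, n] has a unique gcd with n, and among the k's with gcd(k, n) = n/d there are phi(d) of them). So the sum equals 28. We also verify directly:
Divisors of 28: 1, 2, 4, 7, 14, 28.
phi values: 1, 1, 2, 6, 6, 12.
Sum = 28.

28


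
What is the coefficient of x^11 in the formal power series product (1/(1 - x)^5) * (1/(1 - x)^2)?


Combine the factors: (1/(1 - x)^5) * (1/(1 - x)^2) = 1/(1 - x)^7.
Then use 1/(1 - x)^r = sum_{k>=0} C(k + r - 1, r - 1) x^k with r = 7 and k = 11:
C(17, 6) = 12376.

12376


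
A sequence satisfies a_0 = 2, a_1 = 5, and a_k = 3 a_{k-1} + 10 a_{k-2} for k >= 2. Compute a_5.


The characteristic equation is t^2 - 3 t - 10 = 0, with roots r_1 = 5 and r_2 = -2 (so c_1 = r_1 + r_2, c_2 = -r_1 r_2 as required).
One can use the closed form a_n = A r_1^n + B r_2^n, but direct iteration is more reliable:
a_0 = 2, a_1 = 5, a_2 = 35, a_3 = 155, a_4 = 815, a_5 = 3995.
So a_5 = 3995.

3995


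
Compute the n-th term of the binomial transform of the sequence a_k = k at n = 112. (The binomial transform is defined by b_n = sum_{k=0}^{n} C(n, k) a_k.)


With a_k = k, b_n = sum_{k=0}^{n} C(n, k) k. Using k * C(n, k) = n * C(n-1, k-1) gives b_n = n * sum_{k>=1} C(n-1, k-1) = n * 2^(n-1).
For n = 112: 112 * 2^111 = 112 * 2596148429267413814265248164610048 = 290768624077950347197707794436325376.

290768624077950347197707794436325376


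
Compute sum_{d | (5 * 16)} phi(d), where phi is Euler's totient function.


First, 5 * 16 = 80. One classical identity is sum_{d | n} phi(d) = n (each k in [1, n] has a unique gcd with n, and among the k's with gcd(k, n) = n/d there are phi(d) of them). So the sum equals 80. We also verify directly:
Divisors of 80: 1, 2, 4, 5, 8, 10, 16, 20, 40, 80.
phi values: 1, 1, 2, 4, 4, 4, 8, 8, 16, 32.
Sum = 80.

80


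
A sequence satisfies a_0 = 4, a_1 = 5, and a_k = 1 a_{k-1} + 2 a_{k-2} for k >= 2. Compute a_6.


The characteristic equation is t^2 - 1 t - 2 = 0, with roots r_1 = 2 and r_2 = -1 (so c_1 = r_1 + r_2, c_2 = -r_1 r_2 as required).
One can use the closed form a_n = A r_1^n + B r_2^n, but direct iteration is more reliable:
a_0 = 4, a_1 = 5, a_2 = 13, a_3 = 23, a_4 = 49, a_5 = 95, a_6 = 193.
So a_6 = 193.

193


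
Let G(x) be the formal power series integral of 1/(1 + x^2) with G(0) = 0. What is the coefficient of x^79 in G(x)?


1/(1 + x^2) = sum_{j>=0} (-1)^j x^(2j). Integrating termwise with G(0) = 0:
G(x) = sum_{j>=0} (-1)^j x^(2j+1) / (2j+1) = arctan(x).
Only odd powers are nonzero. For x^79 write 79 = 2*39 + 1, giving
(-1)^39 / 79 = -1/79 = -1/79.

-1/79


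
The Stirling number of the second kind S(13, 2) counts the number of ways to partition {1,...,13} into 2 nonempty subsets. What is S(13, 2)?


Using the explicit formula S(n,k) = (1/k!) sum_{j=0}^{k} (-1)^(k-j) C(k,j) j^n:
S(13, 2) = 4095
Equivalently, S(n,k) is n! times the coefficient of x^n in the EGF (e^x - 1)^k / k!.

4095


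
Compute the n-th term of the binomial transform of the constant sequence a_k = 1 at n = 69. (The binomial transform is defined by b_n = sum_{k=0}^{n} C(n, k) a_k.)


With a_k = 1 for all k, b_n = sum_{k=0}^{n} C(n, k) = 2^n by the binomial theorem.
For n = 69: 2^69 = 590295810358705651712.

590295810358705651712


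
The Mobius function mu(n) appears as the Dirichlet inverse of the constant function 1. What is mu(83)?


83 = 83 (all distinct primes).
mu(83) = (-1)^1 = -1

-1


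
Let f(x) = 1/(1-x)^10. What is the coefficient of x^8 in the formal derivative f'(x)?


Differentiate: d/dx [ 1/(1-x)^r ] = r / (1-x)^(r+1).
Here r = 10, so f'(x) = 10 / (1-x)^11.
The expansion of 1/(1-x)^(r+1) has coefficient of x^n equal to C(n+r, r).
So the coefficient of x^8 in f'(x) is
10 * C(18, 10) = 10 * 43758 = 437580

437580


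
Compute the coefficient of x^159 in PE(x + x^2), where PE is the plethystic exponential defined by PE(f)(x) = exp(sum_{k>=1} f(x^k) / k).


With f(x) = x + x^2, the exponent is sum_{k>=1} (x^k + x^(2k)) / k = -ln(1 - x) - ln(1 - x^2). Exponentiating:
PE(x + x^2) = 1 / ((1 - x)(1 - x^2)).
This is the generating function for partitions of n into parts of size 1 or 2. The number of 2's can be any j in 0..79, and the rest are 1's, so
[x^159] = floor(159/2) + 1 = 80.

80


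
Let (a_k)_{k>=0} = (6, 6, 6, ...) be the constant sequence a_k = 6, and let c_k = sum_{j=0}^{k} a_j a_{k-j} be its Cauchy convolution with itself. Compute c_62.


Since a_j = 6 for all j >= 0, the convolution sum becomes
c_k = sum_{j=0}^{k} 6 * 6 = 36 * (k + 1).
Equivalently, the generating function of (a_k) is 6/(1 - x) and its square is 36/(1 - x)^2 = sum_{k>=0} 36(k + 1) x^k.
For k = 62: 36 * 63 = 2268.

2268


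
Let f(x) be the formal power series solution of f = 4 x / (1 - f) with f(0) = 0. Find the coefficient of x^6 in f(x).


Apply Lagrange inversion: f = 4 x * phi(f) with phi(t) = 1/(1 - t), so
[x^n] f = 4^n * (1/n) [t^(n-1)] phi(t)^n = 4^n * (1/n) [t^(n-1)] (1 - t)^(-n) = 4^n * (1/n) C(2n - 2, n - 1) = 4^n * C_{n-1}.
For n = 6: C_5 = C(10, 5) / 6 = 252/6 = 42.
With the 4^6 = 4096 factor, the coefficient is 4096 * 42 = 172032.

172032


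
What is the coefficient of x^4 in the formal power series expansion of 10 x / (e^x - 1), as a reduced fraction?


The exponential generating function for Bernoulli numbers is
x / (e^x - 1) = sum_{k>=0} B_k x^k / k!.
So the coefficient of x^4 in 10 x / (e^x - 1) is 10 B_4 / 4!.
Computing: B_4 = -1/30, 4! = 24, giving
10 * -1/30 / 24 = -1/72.

-1/72


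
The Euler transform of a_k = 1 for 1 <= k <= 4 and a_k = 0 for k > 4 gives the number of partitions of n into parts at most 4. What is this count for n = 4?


Partitions of 4 into parts at most 4:
Using generating function (1-x)^(-1)(1-x^2)^(-1)...(1-x^4)^(-1),
the coefficient of x^4 = 5

5


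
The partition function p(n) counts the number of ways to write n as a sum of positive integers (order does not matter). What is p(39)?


Using the generating function prod_{k>=1} 1/(1-x^k), we compute p(39).
By dynamic programming over parts 1 through 39:
p(39) = 31185

31185


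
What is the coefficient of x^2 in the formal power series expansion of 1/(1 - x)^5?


The expansion 1/(1 - x)^r = sum_{k>=0} C(k + r - 1, r - 1) x^k follows from the multiset / negative-binomial theorem (or from repeated differentiation of the geometric series).
For r = 5 and k = 2:
C(6, 4) = 720 / (24 * 2) = 15.

15


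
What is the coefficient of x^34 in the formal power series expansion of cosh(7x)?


The Maclaurin series is cosh(t) = sum_{m>=0} t^(2m) / (2m)!, so substituting t = 7x, only even powers of x are nonzero, with coefficient of x^(2m) equal to 7^(2m) / (2m)!.
For x^34 the coefficient is 7^34/34! = 54116956037952111668959660849/295232799039604140847618609643520000000 = 22539340290692258087863249/122962431919868446833660395520000000.

22539340290692258087863249/122962431919868446833660395520000000


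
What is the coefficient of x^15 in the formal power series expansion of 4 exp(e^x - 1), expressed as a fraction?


exp(e^x - 1) is the exponential generating function for the Bell numbers Bell_k: exp(e^x - 1) = sum_{k>=0} Bell_k x^k / k!.
So the coefficient of x^15 in 4 exp(e^x - 1) is 4 Bell_15 / 15!.
Computing: Bell_15 = 1382958545 and 15! = 1307674368000, giving
4 * 1382958545/1307674368000 = 276591709/65383718400.

276591709/65383718400


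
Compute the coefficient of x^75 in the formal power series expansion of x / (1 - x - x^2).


Let f(x) = sum_{k>=0} a_k x^k. Multiplying f(x) * (1 - x - x^2) = x and matching coefficients gives a_0 = 0, a_1 = 1, and a_k = a_{k-1} + a_{k-2} for k >= 2. These are the Fibonacci numbers F_k.
Iterating from F_0 = 0, F_1 = 1:
F_0=0, F_1=1, F_2=1, F_3=2, F_4=3, F_5=5, F_6=8, F_7=13, F_8=21, F_9=34, ...
F_75 = 2111485077978050.

2111485077978050


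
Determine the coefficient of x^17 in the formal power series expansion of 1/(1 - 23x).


The geometric series identity gives 1/(1 - c x) = sum_{k>=0} c^k x^k, so the coefficient of x^k is c^k.
Here c = 23 and k = 17.
Computing: 23^17 = 141050039560662968926103

141050039560662968926103


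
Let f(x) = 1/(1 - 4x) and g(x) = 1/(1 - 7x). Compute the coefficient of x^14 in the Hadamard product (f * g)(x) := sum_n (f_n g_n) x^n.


f has coefficients f_k = 4^k and g has coefficients g_k = 7^k, so the Hadamard product has coefficient (f*g)_k = 4^k * 7^k = 28^k.
For k = 14: 28^14 = 182059119829942534144.

182059119829942534144


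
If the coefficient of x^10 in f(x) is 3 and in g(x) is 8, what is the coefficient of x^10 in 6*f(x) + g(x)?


Scalar multiplication scales coefficients: 6 * 3 = 18.
Then add the g coefficient: 18 + 8
= 26

26


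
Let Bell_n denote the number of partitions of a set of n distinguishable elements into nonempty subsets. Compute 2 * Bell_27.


Bell_27 can be computed from the Bell triangle or from Dobinski's identity Bell_n = (1/e) * sum_{k>=0} k^n / k!.
Computing Bell_27 = 545717047936059989389.
Then 2 * 545717047936059989389 = 1091434095872119978778.

1091434095872119978778


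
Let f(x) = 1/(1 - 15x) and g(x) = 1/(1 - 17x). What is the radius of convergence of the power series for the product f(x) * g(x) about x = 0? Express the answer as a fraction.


The radius of 1/(1 - 15x) is 1/15 (nearest singularity at x = 1/15), and the radius of 1/(1 - 17x) is 1/17.
The product f(x)*g(x) = 1/((1 - 15x)(1 - 17x)) has singularities at both 1/15 and 1/17, so its radius of convergence is the distance to the nearest one:
min(1/15, 1/17) = 1/17.

1/17


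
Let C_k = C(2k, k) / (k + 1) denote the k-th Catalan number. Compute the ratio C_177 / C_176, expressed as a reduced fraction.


Using C_k = (2k)! / (k! (k+1)!), the ratio C_{k+1}/C_k simplifies to
C_{k+1}/C_k = [(2k+2)! / ((k+1)! (k+2)!)] * [k! (k+1)! / (2k)!]
 = (2k+2)(2k+1) / ((k+1)(k+2)) = 2(2k+1) / (k+2).
For k = 176: 2(2*176 + 1) / (176 + 2) = 706/178 = 353/89.

353/89


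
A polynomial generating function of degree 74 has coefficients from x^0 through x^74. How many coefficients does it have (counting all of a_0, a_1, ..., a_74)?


A polynomial of degree 74 takes the form a_0 + a_1 x + ... + a_74 x^74.
The number of coefficients is 74 + 1 = 75.

75


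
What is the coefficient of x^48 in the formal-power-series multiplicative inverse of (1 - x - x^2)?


Let the inverse be f(x) = sum_{k>=0} a_k x^k. From f(x) * (1 - x - x^2) = 1 and matching coefficients:
 x^0: a_0 = 1.
 x^1: a_1 - a_0 = 0, so a_1 = 1.
 x^k (k >= 2): a_k - a_{k-1} - a_{k-2} = 0, i.e. a_k = a_{k-1} + a_{k-2}.
This is the Fibonacci-type recurrence shifted so that a_0 = a_1 = 1.
Iterating: a_0=1, a_1=1, a_2=2, a_3=3, a_4=5, a_5=8, a_6=13, a_7=21, a_8=34, a_9=55, ...
a_48 = 7778742049.

7778742049


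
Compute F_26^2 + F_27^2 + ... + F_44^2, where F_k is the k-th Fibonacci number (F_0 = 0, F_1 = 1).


There is a standard identity sum_{k=0}^{N} F_k^2 = F_N * F_{N+1} (proved inductively from the telescoping relation F_k^2 = F_k F_{k+1} - F_{k-1} F_k). Then
sum_{k=26}^{44} F_k^2 = F_44 F_45 - F_25 F_26.
Computing: F_44 = 701408733, F_45 = 1134903170, F_25 = 75025, F_26 = 121393.
Sum = 701408733 * 1134903170 - 75025 * 121393 = 796030985439873785.

796030985439873785


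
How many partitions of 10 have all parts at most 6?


Using the generating function (1-x)^(-1)(1-x^2)^(-1)...(1-x^6)^(-1),
the coefficient of x^10 counts these restricted partitions.
Result = 35

35


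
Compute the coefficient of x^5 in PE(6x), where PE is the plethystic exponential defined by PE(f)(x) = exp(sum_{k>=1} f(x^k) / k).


With f(x) = 6x, the exponent is sum_{k>=1} 6 x^k / k = 6 * (-ln(1 - x)). Exponentiating:
PE(6x) = exp(-6 ln(1 - x)) = 1/(1 - x)^6.
By the negative binomial expansion, [x^n] 1/(1 - x)^6 = C(n + 5, 5).
For n = 5: C(10, 5) = 252.

252


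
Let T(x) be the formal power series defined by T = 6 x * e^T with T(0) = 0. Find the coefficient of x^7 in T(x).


Apply the Lagrange inversion formula: if T = 6 x * phi(T) with phi(t) = e^t, then
[x^n] T = 6^n * (1/n) [t^(n-1)] phi(t)^n = 6^n * (1/n) [t^(n-1)] e^(n t) = 6^n * (1/n) * n^(n-1) / (n-1)! = 6^n * n^(n-1) / n!.
When c = 1 this is the Cayley count of rooted labeled trees on n vertices, divided by n!.
For n = 7: 6^7 * 7^6 / 7! = 279936 * 117649/5040 = 32672808/5.

32672808/5


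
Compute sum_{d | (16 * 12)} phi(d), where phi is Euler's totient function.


First, 16 * 12 = 192. One classical identity is sum_{d | n} phi(d) = n (each k in [1, n] has a unique gcd with n, and among the k's with gcd(k, n) = n/d there are phi(d) of them). So the sum equals 192. We also verify directly:
Divisors of 192: 1, 2, 3, 4, 6, 8, 12, 16, 24, 32, 48, 64, 96, 192.
phi values: 1, 1, 2, 2, 2, 4, 4, 8, 8, 16, 16, 32, 32, 64.
Sum = 192.

192


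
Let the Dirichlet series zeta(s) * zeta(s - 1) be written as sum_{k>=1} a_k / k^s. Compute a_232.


Convolution gives a_k = sum_{d | k} d * 1 = sum_{d | k} d = sigma(k), the sum of positive divisors of k.
For k = 232, the divisors are 1, 2, 4, 8, 29, 58, 116, 232, so
sigma(232) = 1 + 2 + 4 + 8 + 29 + 58 + 116 + 232 = 450.

450


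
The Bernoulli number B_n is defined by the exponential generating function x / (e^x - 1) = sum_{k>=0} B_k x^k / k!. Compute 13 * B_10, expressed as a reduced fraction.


Bernoulli numbers can also be computed recursively via B_0 = 1 and sum_{j=0}^{m} C(m+1, j) B_j = 0 for m >= 1. Odd-index Bernoulli numbers vanish for k >= 3.
Computing B_10 = 5/66, so 13 * B_10 = 13 * 5/66 = 65/66.

65/66


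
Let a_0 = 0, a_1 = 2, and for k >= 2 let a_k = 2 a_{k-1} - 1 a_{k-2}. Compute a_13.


Iterating the recurrence forward:
a_0 = 0
a_1 = 2
a_2 = 2*2 - 1*0 = 4
a_3 = 2*4 - 1*2 = 6
a_4 = 2*6 - 1*4 = 8
a_5 = 2*8 - 1*6 = 10
a_6 = 2*10 - 1*8 = 12
a_7 = 2*12 - 1*10 = 14
a_8 = 2*14 - 1*12 = 16
a_9 = 2*16 - 1*14 = 18
a_10 = 2*18 - 1*16 = 20
a_11 = 2*20 - 1*18 = 22
a_12 = 2*22 - 1*20 = 24
a_13 = 2*24 - 1*22 = 26
So a_13 = 26.

26


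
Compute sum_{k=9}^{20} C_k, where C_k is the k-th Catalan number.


C_9 through C_20: 4862, 16796, 58786, 208012, 742900, 2674440, 9694845, 35357670, 129644790, 477638700, 1767263190, 6564120420
Sum = 4862 + 16796 + 58786 + 208012 + 742900 + 2674440 + 9694845 + 35357670 + 129644790 + 477638700 + 1767263190 + 6564120420
= 8987425411

8987425411


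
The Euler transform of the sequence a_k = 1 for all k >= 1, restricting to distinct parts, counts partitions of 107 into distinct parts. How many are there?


Partitions of 107 into distinct parts can be computed via generating function.
Product (1+x)(1+x^2)(1+x^3)...
The coefficient of x^107 = 789640

789640


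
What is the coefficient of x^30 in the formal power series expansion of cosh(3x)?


The Maclaurin series is cosh(t) = sum_{m>=0} t^(2m) / (2m)!, so substituting t = 3x, only even powers of x are nonzero, with coefficient of x^(2m) equal to 3^(2m) / (2m)!.
For x^30 the coefficient is 3^30/30! = 205891132094649/265252859812191058636308480000000 = 43046721/55457783609342033920000000.

43046721/55457783609342033920000000


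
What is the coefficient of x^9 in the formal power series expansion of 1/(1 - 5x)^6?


The general identity 1/(1 - c x)^r = sum_{k>=0} c^k C(k + r - 1, r - 1) x^k follows by substituting y = c x into 1/(1 - y)^r = sum_{k>=0} C(k + r - 1, r - 1) y^k.
For c = 5, r = 6, k = 9:
5^9 * C(14, 5) = 1953125 * 2002 = 3910156250.

3910156250


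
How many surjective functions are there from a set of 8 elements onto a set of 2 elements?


By inclusion-exclusion on which target elements are missed, the number of surjections from an n-set onto a k-set is
surj(n, k) = sum_{j=0}^{k} (-1)^j C(k, j) (k - j)^n.
Equivalently surj(n, k) = k! * S(n, k), where S(n, k) is the Stirling number of the second kind.
For n = 8, k = 2:
S(8, 2) = 127, so
surj = 2! * 127 = 2 * 127 = 254.

254


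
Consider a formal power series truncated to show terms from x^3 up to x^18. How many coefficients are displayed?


From x^3 to x^18 inclusive, the count is 18 - 3 + 1 = 16.

16


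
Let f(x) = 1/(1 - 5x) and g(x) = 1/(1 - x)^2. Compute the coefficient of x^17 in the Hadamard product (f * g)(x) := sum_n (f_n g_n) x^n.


f has coefficients f_k = 5^k. For g = 1/(1 - x)^2 the coefficient is g_k = C(k + 1, 1) = k + 1. The Hadamard coefficient is (f * g)_k = 5^k * (k + 1).
For k = 17: 5^17 * 18 = 762939453125 * 18 = 13732910156250.

13732910156250


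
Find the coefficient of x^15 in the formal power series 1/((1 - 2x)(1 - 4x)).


By partial fractions or Cauchy convolution:
The coefficient equals sum_{k=0}^{15} 2^k * 4^(15-k).
= 2147450880

2147450880


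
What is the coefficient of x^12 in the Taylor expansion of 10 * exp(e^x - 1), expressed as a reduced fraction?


exp(e^x - 1) = sum_{k>=0} Bell_k x^k / k!, where Bell_k is the k-th Bell number.
So the coefficient of x^12 is 10 * Bell_12 / 12!.
Computing: Bell_12 = 4213597 and 12! = 479001600, giving
10 * 4213597/479001600 = 4213597/47900160.

4213597/47900160


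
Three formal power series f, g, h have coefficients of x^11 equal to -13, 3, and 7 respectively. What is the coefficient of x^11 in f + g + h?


Series addition is componentwise:
-13 + 3 + 7
= -3

-3


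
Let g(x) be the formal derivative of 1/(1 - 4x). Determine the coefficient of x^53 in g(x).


Differentiate termwise: d/dx sum_{k>=0} 4^k x^k = sum_{k>=1} k 4^k x^(k-1) = sum_{j>=0} (j+1) 4^(j+1) x^j.
Equivalently, d/dx [1/(1 - 4x)] = 4/(1 - 4x)^2.
For j = 53: 54 * 4^54 = 54 * 324518553658426726783156020576256 = 17524001897555043246290425111117824.

17524001897555043246290425111117824


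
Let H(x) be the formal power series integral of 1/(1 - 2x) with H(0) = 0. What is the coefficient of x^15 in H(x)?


1/(1 - 2x) = sum_{k>=0} 2^k x^k. Integrating termwise with H(0) = 0:
H(x) = sum_{k>=0} 2^k x^(k+1) / (k+1) = sum_{m>=1} 2^(m-1) x^m / m.
For m = 15: 2^14/15 = 16384/15 = 16384/15.

16384/15


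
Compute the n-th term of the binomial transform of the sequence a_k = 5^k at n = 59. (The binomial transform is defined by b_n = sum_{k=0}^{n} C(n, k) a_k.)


With a_k = 5^k, b_n = sum_{k=0}^{n} C(n, k) 5^k = (1 + 5)^n by the binomial theorem.
For n = 59: (1 + 5)^59 = 6^59 = 8145612996781542914887125378962433977610141696.

8145612996781542914887125378962433977610141696


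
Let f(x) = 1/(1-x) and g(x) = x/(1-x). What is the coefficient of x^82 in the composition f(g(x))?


First simplify the composition: f(g(x)) = 1/(1 - x/(1-x)) = (1-x)/((1-x) - x) = (1-x)/(1-2x).
Now extract the coefficient. Write (1-x)/(1-2x) = 1/(1-2x) - x/(1-2x).
The coefficient of x^n in 1/(1-2x) is 2^n, and in x/(1-2x) is 2^(n-1) (for n >= 1).
So the coefficient of x^82 is 2^82 - 2^81 = 4835703278458516698824704 - 2417851639229258349412352 = 2417851639229258349412352.

2417851639229258349412352


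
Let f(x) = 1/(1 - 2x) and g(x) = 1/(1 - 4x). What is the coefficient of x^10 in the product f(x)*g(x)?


The coefficient of x^n in f*g is the Cauchy product: sum_{k=0}^{n} a^k * b^(n-k).
With a=2, b=4, n=10:
sum_{k=0}^{10} 2^k * 4^(10-k)
= 2096128

2096128


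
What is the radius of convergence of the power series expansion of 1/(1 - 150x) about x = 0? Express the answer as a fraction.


Expanding 1/(1 - 150x) = sum_{k>=0} 150^k x^k, the series converges when |150x| < 1, i.e., |x| < 1/150.
So the radius of convergence is 1/150 = 1/150.

1/150


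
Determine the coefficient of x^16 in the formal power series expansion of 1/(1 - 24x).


The geometric series identity gives 1/(1 - c x) = sum_{k>=0} c^k x^k, so the coefficient of x^k is c^k.
Here c = 24 and k = 16.
Computing: 24^16 = 12116574790945106558976

12116574790945106558976


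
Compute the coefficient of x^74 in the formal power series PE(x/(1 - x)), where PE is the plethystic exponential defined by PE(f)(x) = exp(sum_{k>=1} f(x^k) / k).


For f(x) = x/(1 - x) we have
sum_{k>=1} f(x^k) / k = sum_{k>=1} (1/k) * x^k / (1 - x^k) = sum_{k, m >= 1} x^(k m) / k,
which after exponentiating simplifies to
PE(x/(1 - x)) = prod_{k>=1} 1 / (1 - x^k).
This is the generating function for the partition function p(n), so the coefficient of x^74 is p(74).
Computing p(74) by dynamic programming over parts 1, 2, ..., 74: p(74) = 7089500.

7089500


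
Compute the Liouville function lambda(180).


The Liouville function is lambda(k) = (-1)^Omega(k), where Omega(k) counts the prime factors of k with multiplicity.
Factoring: 180 = 2 * 2 * 3 * 3 * 5, so Omega(180) = 5.
lambda(180) = (-1)^5 = -1.

-1


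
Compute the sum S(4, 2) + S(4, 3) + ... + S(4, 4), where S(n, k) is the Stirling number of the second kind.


By definition, S(n, k) counts partitions of an n-set into exactly k nonempty blocks.
Computing row n = 4 for k = 2..4:
S(4, k): 7, 6, 1
Sum = 14.

14


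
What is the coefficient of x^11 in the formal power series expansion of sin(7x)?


The Maclaurin series is sin(t) = sum_{k>=0} (-1)^k t^(2k+1) / (2k+1)!, so substituting t = 7x, only odd powers of x are nonzero, with coefficient of x^(2k+1) equal to (-1)^k 7^(2k+1) / (2k+1)!.
Write 11 = 2*5 + 1, giving the coefficient (-1)^5 * 7^11 / 11! = -1977326743/39916800 = -282475249/5702400.

-282475249/5702400
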